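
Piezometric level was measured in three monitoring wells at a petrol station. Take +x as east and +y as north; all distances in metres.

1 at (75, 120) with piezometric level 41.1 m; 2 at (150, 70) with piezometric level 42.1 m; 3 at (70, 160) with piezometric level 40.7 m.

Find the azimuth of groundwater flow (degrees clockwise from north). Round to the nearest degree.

321°

Taking 1 as reference: 2−1 = (75, -50, +1.0); 3−1 = (-5, 40, -0.4).
Determinant of the coordinate differences = 75·40 − (-5)·(-50) = 2750.
∂h/∂x = [(+1.0)·40 − (-0.4)·(-50)] / 2750 = +0.007273
∂h/∂y = [75·(-0.4) − (-5)·(+1.0)] / 2750 = -0.009091
Flow direction (−∇h) has components (-0.007273 E, +0.009091 N).
Azimuth = atan2(E, N) = atan2(-0.007273, +0.009091) = 321.3° ≈ 321°.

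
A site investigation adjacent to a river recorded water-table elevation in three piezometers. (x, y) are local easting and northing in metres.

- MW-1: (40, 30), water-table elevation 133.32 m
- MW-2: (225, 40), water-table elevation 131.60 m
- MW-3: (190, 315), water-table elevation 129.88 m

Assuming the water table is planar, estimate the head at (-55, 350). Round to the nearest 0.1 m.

131.8 m

Three-point gradient (reference MW-1): Δ to MW-2 = (185, 10, -1.72), Δ to MW-3 = (150, 285, -3.44).
∂h/∂x = -0.008898, ∂h/∂y = -0.007387 (det = 51225).
h(-55, 350) = 133.32 + (-0.008898)·(-95) + (-0.007387)·(320) = 133.32 +0.845 -2.364 = 131.801 m.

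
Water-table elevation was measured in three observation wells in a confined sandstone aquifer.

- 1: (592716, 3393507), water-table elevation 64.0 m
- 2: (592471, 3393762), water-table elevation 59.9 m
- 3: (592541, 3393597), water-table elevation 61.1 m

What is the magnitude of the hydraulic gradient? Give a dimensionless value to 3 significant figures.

0.0164

With h = a·x + b·y + c and 1 as origin, the differences give:
  (-245)·a + 255·b = -4.1
  (-175)·a + 90·b = -2.9
Eliminate b (×90 and ×255, subtract): 22575·a = 370.50 → a = ∂h/∂x = +0.01641
Back-substitute: b = ∂h/∂y = -0.0003101.
|∇h| = √(0.01641² + -0.0003101²) = 0.01641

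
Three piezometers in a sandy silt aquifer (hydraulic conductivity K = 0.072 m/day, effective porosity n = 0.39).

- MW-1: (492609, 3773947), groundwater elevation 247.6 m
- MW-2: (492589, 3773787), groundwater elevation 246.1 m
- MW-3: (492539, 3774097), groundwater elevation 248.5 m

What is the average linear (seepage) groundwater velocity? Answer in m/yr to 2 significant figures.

0.70 m/yr

With h = a·x + b·y + c and MW-1 as origin, the differences give:
  (-20)·a + (-160)·b = -1.5
  (-70)·a + 150·b = +0.9
Eliminate b (×150 and ×(-160), subtract): -14200·a = -81.00 → a = ∂h/∂x = +0.005704
Back-substitute: b = ∂h/∂y = +0.008662.
|∇h| = √(0.005704² + 0.008662²) = 0.01037
Seepage velocity v = K·i/n = 0.072 × 0.01037 / 0.39 = 0.001914 m/day = 0.6991 m/yr.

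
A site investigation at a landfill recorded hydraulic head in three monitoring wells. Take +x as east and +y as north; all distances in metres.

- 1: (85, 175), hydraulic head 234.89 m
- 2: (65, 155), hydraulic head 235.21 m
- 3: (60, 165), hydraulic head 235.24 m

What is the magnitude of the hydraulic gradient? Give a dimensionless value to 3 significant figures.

0.0131

Taking 1 as reference: 2−1 = (-20, -20, +0.32); 3−1 = (-25, -10, +0.35).
Determinant of the coordinate differences = (-20)·(-10) − (-25)·(-20) = -300.
∂h/∂x = [(+0.32)·(-10) − (+0.35)·(-20)] / -300 = -0.01267
∂h/∂y = [(-20)·(+0.35) − (-25)·(+0.32)] / -300 = -0.003333
|∇h| = √(-0.01267² + -0.003333²) = 0.0131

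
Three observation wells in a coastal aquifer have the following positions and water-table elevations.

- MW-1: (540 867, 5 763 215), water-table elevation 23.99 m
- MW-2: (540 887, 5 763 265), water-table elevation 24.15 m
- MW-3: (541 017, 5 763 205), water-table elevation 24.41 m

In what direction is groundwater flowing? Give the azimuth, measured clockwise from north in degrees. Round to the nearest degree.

Three-point gradient (reference MW-1): Δ to MW-2 = (20, 50, +0.16), Δ to MW-3 = (150, -10, +0.42).
∂h/∂x = +0.002935, ∂h/∂y = +0.002026 (det = -7700).
Flow direction (−∇h) has components (-0.002935 E, -0.002026 N).
Azimuth = atan2(E, N) = atan2(-0.002935, -0.002026) = 235.4° ≈ 235°.

235°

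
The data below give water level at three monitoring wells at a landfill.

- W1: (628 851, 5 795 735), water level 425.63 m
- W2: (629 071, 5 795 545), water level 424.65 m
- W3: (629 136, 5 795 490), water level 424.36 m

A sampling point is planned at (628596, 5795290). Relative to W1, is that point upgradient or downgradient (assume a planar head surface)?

Taking W1 as reference: W2−W1 = (220, -190, -0.98); W3−W1 = (285, -245, -1.27).
Solve a·Δx + b·Δy = Δh: det = 220·(-245) − 285·(-190) = 250.
∂h/∂x = [(-0.98)·(-245) − (-1.27)·(-190)] / 250 = -0.004800
∂h/∂y = [220·(-1.27) − 285·(-0.98)] / 250 = -0.0004000
Head at (628596, 5795290) = 425.63 + (-0.004800)·(-255) + (-0.0004000)·(-445) = 427.03 m.
That is higher than the 425.63 m at W1, so the point is upgradient.

upgradient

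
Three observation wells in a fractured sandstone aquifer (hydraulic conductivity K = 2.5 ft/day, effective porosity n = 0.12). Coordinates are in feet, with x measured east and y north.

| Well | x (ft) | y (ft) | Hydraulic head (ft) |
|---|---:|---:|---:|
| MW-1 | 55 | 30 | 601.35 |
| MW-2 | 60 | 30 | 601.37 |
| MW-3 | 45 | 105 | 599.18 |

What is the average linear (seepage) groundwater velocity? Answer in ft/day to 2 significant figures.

Taking MW-1 as reference: MW-2−MW-1 = (5, 0, +0.02); MW-3−MW-1 = (-10, 75, -2.17).
Solve a·Δx + b·Δy = Δh: det = 5·75 − (-10)·0 = 375.
∂h/∂x = [(+0.02)·75 − (-2.17)·0] / 375 = +0.004000
∂h/∂y = [5·(-2.17) − (-10)·(+0.02)] / 375 = -0.02840
|∇h| = √(0.004000² + -0.02840²) = 0.02868
Seepage velocity v = K·i/n = 2.5 × 0.02868 / 0.12 = 0.5975 ft/day.

0.60 ft/day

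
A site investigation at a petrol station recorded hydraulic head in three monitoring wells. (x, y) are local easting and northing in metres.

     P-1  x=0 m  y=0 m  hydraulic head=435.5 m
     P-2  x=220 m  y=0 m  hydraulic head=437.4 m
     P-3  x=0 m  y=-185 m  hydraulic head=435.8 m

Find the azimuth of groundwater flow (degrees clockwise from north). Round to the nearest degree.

281°

∂h/∂x = (437.4 − 435.5) / (220 − 0) = +0.008636
∂h/∂y = (435.8 − 435.5) / (-185 − 0) = -0.001622
Flow direction (−∇h) has components (-0.008636 E, +0.001622 N).
Azimuth = atan2(E, N) = atan2(-0.008636, +0.001622) = 280.6° ≈ 281°.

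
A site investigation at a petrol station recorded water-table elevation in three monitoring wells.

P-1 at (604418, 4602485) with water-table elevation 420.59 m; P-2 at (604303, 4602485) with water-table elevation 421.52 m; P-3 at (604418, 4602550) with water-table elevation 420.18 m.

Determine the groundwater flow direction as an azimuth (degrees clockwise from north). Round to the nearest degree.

052°

∂h/∂x = (421.52 − 420.59) / (604303 − 604418) = -0.008087
∂h/∂y = (420.18 − 420.59) / (4602550 − 4602485) = -0.006308
Flow direction (−∇h) has components (+0.008087 E, +0.006308 N).
Azimuth = atan2(E, N) = atan2(+0.008087, +0.006308) = 52.0° ≈ 052°.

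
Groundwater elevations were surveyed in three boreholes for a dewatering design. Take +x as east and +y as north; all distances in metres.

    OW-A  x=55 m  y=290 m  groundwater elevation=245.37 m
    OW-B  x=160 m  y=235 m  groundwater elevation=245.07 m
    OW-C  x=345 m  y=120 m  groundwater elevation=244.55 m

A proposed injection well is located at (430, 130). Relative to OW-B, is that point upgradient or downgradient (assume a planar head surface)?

Differences from OW-A: to OW-B (Δx, Δy, Δh) = (105, -55, -0.30); to OW-C = (290, -170, -0.82).
Determinant of the coordinate differences = 105·(-170) − 290·(-55) = -1900.
∂h/∂x = [(-0.30)·(-170) − (-0.82)·(-55)] / -1900 = -0.003105
∂h/∂y = [105·(-0.82) − 290·(-0.30)] / -1900 = -0.0004737
Head at (430, 130) = 245.37 + (-0.003105)·(375) + (-0.0004737)·(-160) = 244.28 m.
That is lower than the 245.07 m at OW-B, so the point is downgradient.

downgradient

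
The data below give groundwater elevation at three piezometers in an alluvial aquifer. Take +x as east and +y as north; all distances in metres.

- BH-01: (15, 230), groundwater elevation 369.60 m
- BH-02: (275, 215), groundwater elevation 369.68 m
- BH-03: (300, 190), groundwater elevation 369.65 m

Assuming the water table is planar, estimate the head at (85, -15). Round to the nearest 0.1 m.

369.2 m

Taking BH-01 as reference: BH-02−BH-01 = (260, -15, +0.08); BH-03−BH-01 = (285, -40, +0.05).
Determinant of the coordinate differences = 260·(-40) − 285·(-15) = -6125.
∂h/∂x = [(+0.08)·(-40) − (+0.05)·(-15)] / -6125 = +0.0004000
∂h/∂y = [260·(+0.05) − 285·(+0.08)] / -6125 = +0.001600
h(85, -15) = 369.60 + (+0.0004000)·(70) + (+0.001600)·(-245) = 369.60 +0.028 -0.392 = 369.236 m.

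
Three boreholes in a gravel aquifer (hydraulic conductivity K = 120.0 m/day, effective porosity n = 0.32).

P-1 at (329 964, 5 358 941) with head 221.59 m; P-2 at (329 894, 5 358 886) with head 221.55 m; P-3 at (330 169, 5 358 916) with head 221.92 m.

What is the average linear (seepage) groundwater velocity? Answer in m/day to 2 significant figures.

With h = a·x + b·y + c and P-1 as origin, the differences give:
  (-70)·a + (-55)·b = -0.04
  205·a + (-25)·b = +0.33
Eliminate b (×(-25) and ×(-55), subtract): 13025·a = 19.150 → a = ∂h/∂x = +0.001470
Back-substitute: b = ∂h/∂y = -0.001144.
|∇h| = √(0.001470² + -0.001144²) = 0.001863
Seepage velocity v = K·i/n = 120.0 × 0.001863 / 0.32 = 0.6986 m/day.

0.70 m/day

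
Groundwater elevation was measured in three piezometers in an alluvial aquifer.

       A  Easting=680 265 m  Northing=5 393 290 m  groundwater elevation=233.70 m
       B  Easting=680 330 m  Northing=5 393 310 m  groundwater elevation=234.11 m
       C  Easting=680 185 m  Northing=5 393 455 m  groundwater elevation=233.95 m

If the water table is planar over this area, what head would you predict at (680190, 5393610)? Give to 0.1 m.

234.6 m

Differences from A: to B (Δx, Δy, Δh) = (65, 20, +0.41); to C = (-80, 165, +0.25).
Determinant of the coordinate differences = 65·165 − (-80)·20 = 12325.
∂h/∂x = [(+0.41)·165 − (+0.25)·20] / 12325 = +0.005083
∂h/∂y = [65·(+0.25) − (-80)·(+0.41)] / 12325 = +0.003980
h(680190, 5393610) = 233.70 + (+0.005083)·(-75) + (+0.003980)·(320) = 233.70 -0.381 +1.274 = 234.592 m.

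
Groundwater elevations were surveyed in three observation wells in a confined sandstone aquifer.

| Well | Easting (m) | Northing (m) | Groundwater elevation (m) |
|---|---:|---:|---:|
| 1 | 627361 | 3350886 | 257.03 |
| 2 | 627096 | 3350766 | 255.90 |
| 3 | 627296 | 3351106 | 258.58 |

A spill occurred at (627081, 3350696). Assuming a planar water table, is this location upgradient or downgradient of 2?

Taking 1 as reference: 2−1 = (-265, -120, -1.13); 3−1 = (-65, 220, +1.55).
Solve a·Δx + b·Δy = Δh: det = (-265)·220 − (-65)·(-120) = -66100.
∂h/∂x = [(-1.13)·220 − (+1.55)·(-120)] / -66100 = +0.0009470
∂h/∂y = [(-265)·(+1.55) − (-65)·(-1.13)] / -66100 = +0.007325
Head at (627081, 3350696) = 257.03 + (+0.0009470)·(-280) + (+0.007325)·(-190) = 255.37 m.
That is lower than the 255.90 m at 2, so the point is downgradient.

downgradient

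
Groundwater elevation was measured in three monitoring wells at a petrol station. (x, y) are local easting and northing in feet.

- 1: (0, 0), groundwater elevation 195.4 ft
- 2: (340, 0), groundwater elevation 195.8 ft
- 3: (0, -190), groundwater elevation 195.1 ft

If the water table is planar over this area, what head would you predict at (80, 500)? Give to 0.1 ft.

∂h/∂x = (195.8 − 195.4) / (340 − 0) = +0.001176
∂h/∂y = (195.1 − 195.4) / (-190 − 0) = +0.001579
h(80, 500) = 195.4 + (+0.001176)·(80) + (+0.001579)·(500) = 195.4 +0.094 +0.789 = 196.284 ft.

196.3 ft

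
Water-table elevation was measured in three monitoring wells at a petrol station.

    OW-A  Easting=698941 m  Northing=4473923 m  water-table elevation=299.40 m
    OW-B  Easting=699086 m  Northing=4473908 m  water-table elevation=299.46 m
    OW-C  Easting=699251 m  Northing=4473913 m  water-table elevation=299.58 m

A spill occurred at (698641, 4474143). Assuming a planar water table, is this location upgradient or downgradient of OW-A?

Differences from OW-A: to OW-B (Δx, Δy, Δh) = (145, -15, +0.06); to OW-C = (310, -10, +0.18).
Solve a·Δx + b·Δy = Δh: det = 145·(-10) − 310·(-15) = 3200.
∂h/∂x = [(+0.06)·(-10) − (+0.18)·(-15)] / 3200 = +0.0006563
∂h/∂y = [145·(+0.18) − 310·(+0.06)] / 3200 = +0.002344
Head at (698641, 4474143) = 299.40 + (+0.0006563)·(-300) + (+0.002344)·(220) = 299.72 m.
That is higher than the 299.40 m at OW-A, so the point is upgradient.

upgradient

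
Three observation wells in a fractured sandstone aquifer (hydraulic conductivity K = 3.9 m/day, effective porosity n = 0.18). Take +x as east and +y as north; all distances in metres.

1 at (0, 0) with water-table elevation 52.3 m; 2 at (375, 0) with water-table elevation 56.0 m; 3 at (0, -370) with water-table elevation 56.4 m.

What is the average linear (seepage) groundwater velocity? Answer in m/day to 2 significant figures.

∂h/∂x = (56.0 − 52.3) / (375 − 0) = +0.009867
∂h/∂y = (56.4 − 52.3) / (-370 − 0) = -0.01108
|∇h| = √(0.009867² + -0.01108²) = 0.01484
Seepage velocity v = K·i/n = 3.9 × 0.01484 / 0.18 = 0.3215 m/day.

0.32 m/day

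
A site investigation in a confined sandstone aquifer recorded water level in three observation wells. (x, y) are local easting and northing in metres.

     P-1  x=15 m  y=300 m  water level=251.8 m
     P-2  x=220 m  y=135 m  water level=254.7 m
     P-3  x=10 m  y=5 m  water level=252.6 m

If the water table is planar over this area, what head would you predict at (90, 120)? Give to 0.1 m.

253.2 m

Three-point gradient (reference P-1): Δ to P-2 = (205, -165, +2.9), Δ to P-3 = (-5, -295, +0.8).
∂h/∂x = +0.01180, ∂h/∂y = -0.002912 (det = -61300).
h(90, 120) = 251.8 + (+0.01180)·(75) + (-0.002912)·(-180) = 251.8 +0.885 +0.524 = 253.209 m.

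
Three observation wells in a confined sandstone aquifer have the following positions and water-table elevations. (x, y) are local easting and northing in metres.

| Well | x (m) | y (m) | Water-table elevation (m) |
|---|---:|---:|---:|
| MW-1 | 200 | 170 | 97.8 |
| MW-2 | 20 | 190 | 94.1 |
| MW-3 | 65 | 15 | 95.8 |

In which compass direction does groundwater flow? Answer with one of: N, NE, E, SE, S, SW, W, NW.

W

With h = a·x + b·y + c and MW-1 as origin, the differences give:
  (-180)·a + 20·b = -3.7
  (-135)·a + (-155)·b = -2.0
Eliminate b (×(-155) and ×20, subtract): 30600·a = 613.50 → a = ∂h/∂x = +0.02005
Back-substitute: b = ∂h/∂y = -0.004559.
Flow = −∇h = (-0.02005 east, +0.004559 north), which points west.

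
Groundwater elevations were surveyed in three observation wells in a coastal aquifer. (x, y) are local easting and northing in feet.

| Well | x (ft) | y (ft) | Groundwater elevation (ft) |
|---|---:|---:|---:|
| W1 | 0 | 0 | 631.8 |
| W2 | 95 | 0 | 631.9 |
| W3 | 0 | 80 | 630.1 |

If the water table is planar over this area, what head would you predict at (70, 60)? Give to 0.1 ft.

∂h/∂x = (631.9 − 631.8) / (95 − 0) = +0.001053
∂h/∂y = (630.1 − 631.8) / (80 − 0) = -0.02125
h(70, 60) = 631.8 + (+0.001053)·(70) + (-0.02125)·(60) = 631.8 +0.074 -1.275 = 630.599 ft.

630.6 ft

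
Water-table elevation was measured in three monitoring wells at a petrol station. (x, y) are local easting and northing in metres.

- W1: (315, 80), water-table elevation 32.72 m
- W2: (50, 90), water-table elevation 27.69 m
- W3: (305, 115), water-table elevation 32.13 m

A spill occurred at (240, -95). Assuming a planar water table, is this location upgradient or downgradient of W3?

upgradient

Differences from W1: to W2 (Δx, Δy, Δh) = (-265, 10, -5.03); to W3 = (-10, 35, -0.59).
Solve a·Δx + b·Δy = Δh: det = (-265)·35 − (-10)·10 = -9175.
∂h/∂x = [(-5.03)·35 − (-0.59)·10] / -9175 = +0.01854
∂h/∂y = [(-265)·(-0.59) − (-10)·(-5.03)] / -9175 = -0.01156
Head at (240, -95) = 32.72 + (+0.01854)·(-75) + (-0.01156)·(-175) = 33.35 m.
That is higher than the 32.13 m at W3, so the point is upgradient.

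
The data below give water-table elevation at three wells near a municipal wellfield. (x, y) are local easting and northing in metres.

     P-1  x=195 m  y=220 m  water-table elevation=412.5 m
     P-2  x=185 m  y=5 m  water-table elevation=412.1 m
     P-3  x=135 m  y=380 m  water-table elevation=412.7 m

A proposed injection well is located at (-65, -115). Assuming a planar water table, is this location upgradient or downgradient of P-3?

downgradient

With h = a·x + b·y + c and P-1 as origin, the differences give:
  (-10)·a + (-215)·b = -0.4
  (-60)·a + 160·b = +0.2
Eliminate b (×160 and ×(-215), subtract): -14500·a = -21.00 → a = ∂h/∂x = +0.001448
Back-substitute: b = ∂h/∂y = +0.001793.
Head at (-65, -115) = 412.5 + (+0.001448)·(-260) + (+0.001793)·(-335) = 411.52 m.
That is lower than the 412.7 m at P-3, so the point is downgradient.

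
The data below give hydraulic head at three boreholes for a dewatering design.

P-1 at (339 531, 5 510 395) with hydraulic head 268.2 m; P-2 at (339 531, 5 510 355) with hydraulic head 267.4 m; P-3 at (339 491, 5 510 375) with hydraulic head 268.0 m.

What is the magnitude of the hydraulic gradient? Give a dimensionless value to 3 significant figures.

Three-point gradient (reference P-1): Δ to P-2 = (0, -40, -0.8), Δ to P-3 = (-40, -20, -0.2).
∂h/∂x = -0.005000, ∂h/∂y = +0.02000 (det = -1600).
|∇h| = √(-0.005000² + 0.02000²) = 0.02062

0.0206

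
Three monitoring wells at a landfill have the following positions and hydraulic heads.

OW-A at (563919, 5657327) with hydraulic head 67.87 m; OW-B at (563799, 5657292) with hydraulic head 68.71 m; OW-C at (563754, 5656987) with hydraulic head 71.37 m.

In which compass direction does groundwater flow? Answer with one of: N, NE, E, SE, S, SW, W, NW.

Differences from OW-A: to OW-B (Δx, Δy, Δh) = (-120, -35, +0.84); to OW-C = (-165, -340, +3.50).
Solve a·Δx + b·Δy = Δh: det = (-120)·(-340) − (-165)·(-35) = 35025.
∂h/∂x = [(+0.84)·(-340) − (+3.50)·(-35)] / 35025 = -0.004657
∂h/∂y = [(-120)·(+3.50) − (-165)·(+0.84)] / 35025 = -0.008034
Flow = −∇h = (+0.004657 east, +0.008034 north), which points northeast.

NE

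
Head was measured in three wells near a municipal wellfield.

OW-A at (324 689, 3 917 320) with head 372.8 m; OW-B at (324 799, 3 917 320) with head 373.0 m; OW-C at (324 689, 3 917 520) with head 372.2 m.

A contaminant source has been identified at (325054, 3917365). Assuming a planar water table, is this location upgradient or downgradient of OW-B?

∂h/∂x = (373.0 − 372.8) / (324799 − 324689) = +0.001818
∂h/∂y = (372.2 − 372.8) / (3917520 − 3917320) = -0.003000
Head at (325054, 3917365) = 372.8 + (+0.001818)·(365) + (-0.003000)·(45) = 373.33 m.
That is higher than the 373.0 m at OW-B, so the point is upgradient.

upgradient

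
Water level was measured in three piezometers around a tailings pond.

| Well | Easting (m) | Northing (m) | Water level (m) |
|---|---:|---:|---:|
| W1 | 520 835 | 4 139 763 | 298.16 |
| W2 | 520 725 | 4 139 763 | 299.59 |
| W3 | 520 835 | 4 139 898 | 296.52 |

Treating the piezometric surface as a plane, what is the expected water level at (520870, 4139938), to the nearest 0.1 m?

∂h/∂x = (299.59 − 298.16) / (520725 − 520835) = -0.01300
∂h/∂y = (296.52 − 298.16) / (4139898 − 4139763) = -0.01215
h(520870, 4139938) = 298.16 + (-0.01300)·(35) + (-0.01215)·(175) = 298.16 -0.455 -2.126 = 295.579 m.

295.6 m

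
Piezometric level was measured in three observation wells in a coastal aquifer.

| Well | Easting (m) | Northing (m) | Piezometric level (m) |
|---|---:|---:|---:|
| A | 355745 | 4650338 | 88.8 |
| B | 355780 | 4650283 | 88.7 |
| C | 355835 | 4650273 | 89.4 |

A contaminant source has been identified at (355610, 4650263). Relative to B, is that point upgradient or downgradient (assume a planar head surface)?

downgradient

Three-point gradient (reference A): Δ to B = (35, -55, -0.1), Δ to C = (90, -65, +0.6).
∂h/∂x = +0.01477, ∂h/∂y = +0.01121 (det = 2675).
Head at (355610, 4650263) = 88.8 + (+0.01477)·(-135) + (+0.01121)·(-75) = 85.97 m.
That is lower than the 88.7 m at B, so the point is downgradient.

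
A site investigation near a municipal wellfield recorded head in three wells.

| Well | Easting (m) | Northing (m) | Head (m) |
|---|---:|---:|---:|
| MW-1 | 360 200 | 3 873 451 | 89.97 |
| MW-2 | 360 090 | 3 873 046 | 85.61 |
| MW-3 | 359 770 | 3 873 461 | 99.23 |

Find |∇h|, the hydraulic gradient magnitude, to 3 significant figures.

Taking MW-1 as reference: MW-2−MW-1 = (-110, -405, -4.36); MW-3−MW-1 = (-430, 10, +9.26).
Determinant of the coordinate differences = (-110)·10 − (-430)·(-405) = -175250.
∂h/∂x = [(-4.36)·10 − (+9.26)·(-405)] / -175250 = -0.02115
∂h/∂y = [(-110)·(+9.26) − (-430)·(-4.36)] / -175250 = +0.01651
|∇h| = √(-0.02115² + 0.01651²) = 0.02683

0.0268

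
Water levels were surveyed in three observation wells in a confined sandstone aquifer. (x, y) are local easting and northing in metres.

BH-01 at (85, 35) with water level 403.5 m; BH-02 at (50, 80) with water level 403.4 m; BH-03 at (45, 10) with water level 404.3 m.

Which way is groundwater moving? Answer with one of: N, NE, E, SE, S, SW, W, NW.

With h = a·x + b·y + c and BH-01 as origin, the differences give:
  (-35)·a + 45·b = -0.1
  (-40)·a + (-25)·b = +0.8
Eliminate b (×(-25) and ×45, subtract): 2675·a = -33.50 → a = ∂h/∂x = -0.01252
Back-substitute: b = ∂h/∂y = -0.01196.
Flow = −∇h = (+0.01252 east, +0.01196 north), which points northeast.

NE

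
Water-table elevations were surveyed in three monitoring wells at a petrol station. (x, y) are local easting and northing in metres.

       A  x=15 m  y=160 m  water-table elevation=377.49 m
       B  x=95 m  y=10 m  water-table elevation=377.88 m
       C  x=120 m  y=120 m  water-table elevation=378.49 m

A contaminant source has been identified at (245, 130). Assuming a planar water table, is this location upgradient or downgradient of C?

upgradient

Taking A as reference: B−A = (80, -150, +0.39); C−A = (105, -40, +1.00).
Solve a·Δx + b·Δy = Δh: det = 80·(-40) − 105·(-150) = 12550.
∂h/∂x = [(+0.39)·(-40) − (+1.00)·(-150)] / 12550 = +0.01071
∂h/∂y = [80·(+1.00) − 105·(+0.39)] / 12550 = +0.003112
Head at (245, 130) = 377.49 + (+0.01071)·(230) + (+0.003112)·(-30) = 379.86 m.
That is higher than the 378.49 m at C, so the point is upgradient.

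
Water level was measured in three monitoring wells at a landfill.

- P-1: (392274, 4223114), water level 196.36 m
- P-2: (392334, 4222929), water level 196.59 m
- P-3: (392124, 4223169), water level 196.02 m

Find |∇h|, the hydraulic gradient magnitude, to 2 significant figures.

Differences from P-1: to P-2 (Δx, Δy, Δh) = (60, -185, +0.23); to P-3 = (-150, 55, -0.34).
Solve a·Δx + b·Δy = Δh: det = 60·55 − (-150)·(-185) = -24450.
∂h/∂x = [(+0.23)·55 − (-0.34)·(-185)] / -24450 = +0.002055
∂h/∂y = [60·(-0.34) − (-150)·(+0.23)] / -24450 = -0.0005767
|∇h| = √(0.002055² + -0.0005767²) = 0.002134

0.0021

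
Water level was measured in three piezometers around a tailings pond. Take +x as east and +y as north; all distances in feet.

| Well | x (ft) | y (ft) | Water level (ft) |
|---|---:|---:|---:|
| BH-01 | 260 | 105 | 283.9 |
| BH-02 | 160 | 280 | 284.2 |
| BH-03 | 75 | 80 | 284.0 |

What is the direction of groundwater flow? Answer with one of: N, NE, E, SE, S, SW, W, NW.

SE

Differences from BH-01: to BH-02 (Δx, Δy, Δh) = (-100, 175, +0.3); to BH-03 = (-185, -25, +0.1).
Determinant of the coordinate differences = (-100)·(-25) − (-185)·175 = 34875.
∂h/∂x = [(+0.3)·(-25) − (+0.1)·175] / 34875 = -0.0007168
∂h/∂y = [(-100)·(+0.1) − (-185)·(+0.3)] / 34875 = +0.001305
Flow = −∇h = (+0.0007168 east, -0.001305 north), which points southeast.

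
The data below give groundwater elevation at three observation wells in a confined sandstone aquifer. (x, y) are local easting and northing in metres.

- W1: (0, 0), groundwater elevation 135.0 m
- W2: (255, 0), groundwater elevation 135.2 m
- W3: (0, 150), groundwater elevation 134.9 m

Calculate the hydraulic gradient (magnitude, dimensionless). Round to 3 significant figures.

0.00103

∂h/∂x = (135.2 − 135.0) / (255 − 0) = +0.0007843
∂h/∂y = (134.9 − 135.0) / (150 − 0) = -0.0006667
|∇h| = √(0.0007843² + -0.0006667²) = 0.001029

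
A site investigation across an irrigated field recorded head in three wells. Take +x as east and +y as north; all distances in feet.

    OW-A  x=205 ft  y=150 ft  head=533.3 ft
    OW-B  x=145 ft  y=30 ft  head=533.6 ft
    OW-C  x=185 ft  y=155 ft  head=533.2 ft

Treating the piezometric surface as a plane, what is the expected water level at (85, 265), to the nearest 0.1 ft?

532.3 ft

Three-point gradient (reference OW-A): Δ to OW-B = (-60, -120, +0.3), Δ to OW-C = (-20, 5, -0.1).
∂h/∂x = +0.003889, ∂h/∂y = -0.004444 (det = -2700).
h(85, 265) = 533.3 + (+0.003889)·(-120) + (-0.004444)·(115) = 533.3 -0.467 -0.511 = 532.322 ft.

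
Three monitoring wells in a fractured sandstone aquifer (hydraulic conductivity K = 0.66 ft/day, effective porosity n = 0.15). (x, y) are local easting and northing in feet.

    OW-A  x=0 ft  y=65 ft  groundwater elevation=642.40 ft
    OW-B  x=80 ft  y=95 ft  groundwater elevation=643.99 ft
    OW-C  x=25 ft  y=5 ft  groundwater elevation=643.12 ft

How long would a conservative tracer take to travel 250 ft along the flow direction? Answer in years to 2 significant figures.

7.3 years

Three-point gradient (reference OW-A): Δ to OW-B = (80, 30, +1.59), Δ to OW-C = (25, -60, +0.72).
∂h/∂x = +0.02108, ∂h/∂y = -0.003216 (det = -5550).
|∇h| = √(0.02108² + -0.003216²) = 0.02132
Seepage velocity v = K·i/n = 0.66 × 0.02132 / 0.15 = 0.09381 ft/day.
t = 250 / 0.09381 = 2665 days = 7.3 years.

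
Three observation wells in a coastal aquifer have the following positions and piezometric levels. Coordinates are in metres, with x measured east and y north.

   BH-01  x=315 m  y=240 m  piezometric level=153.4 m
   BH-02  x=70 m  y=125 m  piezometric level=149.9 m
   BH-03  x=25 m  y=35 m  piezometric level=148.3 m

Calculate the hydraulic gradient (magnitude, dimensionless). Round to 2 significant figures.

Differences from BH-01: to BH-02 (Δx, Δy, Δh) = (-245, -115, -3.5); to BH-03 = (-290, -205, -5.1).
Solve a·Δx + b·Δy = Δh: det = (-245)·(-205) − (-290)·(-115) = 16875.
∂h/∂x = [(-3.5)·(-205) − (-5.1)·(-115)] / 16875 = +0.007763
∂h/∂y = [(-245)·(-5.1) − (-290)·(-3.5)] / 16875 = +0.01390
|∇h| = √(0.007763² + 0.01390²) = 0.01592

0.016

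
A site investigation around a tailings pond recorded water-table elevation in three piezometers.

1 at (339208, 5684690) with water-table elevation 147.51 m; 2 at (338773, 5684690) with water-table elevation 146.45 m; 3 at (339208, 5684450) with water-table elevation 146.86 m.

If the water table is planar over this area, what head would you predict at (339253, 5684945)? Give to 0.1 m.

148.3 m

∂h/∂x = (146.45 − 147.51) / (338773 − 339208) = +0.002437
∂h/∂y = (146.86 − 147.51) / (5684450 − 5684690) = +0.002708
h(339253, 5684945) = 147.51 + (+0.002437)·(45) + (+0.002708)·(255) = 147.51 +0.110 +0.691 = 148.310 m.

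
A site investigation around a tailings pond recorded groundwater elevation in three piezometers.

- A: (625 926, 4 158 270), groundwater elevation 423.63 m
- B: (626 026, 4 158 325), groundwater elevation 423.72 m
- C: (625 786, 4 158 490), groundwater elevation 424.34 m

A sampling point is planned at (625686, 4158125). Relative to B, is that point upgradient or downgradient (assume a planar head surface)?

With h = a·x + b·y + c and A as origin, the differences give:
  100·a + 55·b = +0.09
  (-140)·a + 220·b = +0.71
Eliminate b (×220 and ×55, subtract): 29700·a = -19.250 → a = ∂h/∂x = -0.0006481
Back-substitute: b = ∂h/∂y = +0.002815.
Head at (625686, 4158125) = 423.63 + (-0.0006481)·(-240) + (+0.002815)·(-145) = 423.38 m.
That is lower than the 423.72 m at B, so the point is downgradient.

downgradient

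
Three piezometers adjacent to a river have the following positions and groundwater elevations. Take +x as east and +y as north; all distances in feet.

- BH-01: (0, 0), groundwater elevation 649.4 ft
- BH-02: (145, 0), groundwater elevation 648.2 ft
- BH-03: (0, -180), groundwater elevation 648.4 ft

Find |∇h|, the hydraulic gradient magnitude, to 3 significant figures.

∂h/∂x = (648.2 − 649.4) / (145 − 0) = -0.008276
∂h/∂y = (648.4 − 649.4) / (-180 − 0) = +0.005556
|∇h| = √(-0.008276² + 0.005556²) = 0.009968

0.00997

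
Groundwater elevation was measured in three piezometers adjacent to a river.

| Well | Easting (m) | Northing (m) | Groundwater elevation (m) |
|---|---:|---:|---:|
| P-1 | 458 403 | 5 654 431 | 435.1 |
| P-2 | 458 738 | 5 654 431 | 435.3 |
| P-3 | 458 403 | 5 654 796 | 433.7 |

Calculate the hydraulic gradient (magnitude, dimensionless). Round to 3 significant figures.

∂h/∂x = (435.3 − 435.1) / (458738 − 458403) = +0.0005970
∂h/∂y = (433.7 − 435.1) / (5654796 − 5654431) = -0.003836
|∇h| = √(0.0005970² + -0.003836²) = 0.003882

0.00388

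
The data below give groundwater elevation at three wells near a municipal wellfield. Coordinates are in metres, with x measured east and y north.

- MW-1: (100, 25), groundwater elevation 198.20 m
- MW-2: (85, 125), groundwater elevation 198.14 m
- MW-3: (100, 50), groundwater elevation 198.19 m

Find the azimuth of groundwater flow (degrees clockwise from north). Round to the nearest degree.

287°

With h = a·x + b·y + c and MW-1 as origin, the differences give:
  (-15)·a + 100·b = -0.06
  0·a + 25·b = -0.01
Eliminate b (×25 and ×100, subtract): -375·a = -0.500 → a = ∂h/∂x = +0.001333
Back-substitute: b = ∂h/∂y = -0.0004000.
Flow direction (−∇h) has components (-0.001333 E, +0.0004000 N).
Azimuth = atan2(E, N) = atan2(-0.001333, +0.0004000) = 286.7° ≈ 287°.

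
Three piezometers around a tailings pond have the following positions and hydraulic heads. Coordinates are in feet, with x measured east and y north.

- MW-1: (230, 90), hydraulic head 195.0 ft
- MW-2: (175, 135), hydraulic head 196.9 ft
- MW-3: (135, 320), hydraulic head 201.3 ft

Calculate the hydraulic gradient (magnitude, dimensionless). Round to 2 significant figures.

0.027

Taking MW-1 as reference: MW-2−MW-1 = (-55, 45, +1.9); MW-3−MW-1 = (-95, 230, +6.3).
Solve a·Δx + b·Δy = Δh: det = (-55)·230 − (-95)·45 = -8375.
∂h/∂x = [(+1.9)·230 − (+6.3)·45] / -8375 = -0.01833
∂h/∂y = [(-55)·(+6.3) − (-95)·(+1.9)] / -8375 = +0.01982
|∇h| = √(-0.01833² + 0.01982²) = 0.027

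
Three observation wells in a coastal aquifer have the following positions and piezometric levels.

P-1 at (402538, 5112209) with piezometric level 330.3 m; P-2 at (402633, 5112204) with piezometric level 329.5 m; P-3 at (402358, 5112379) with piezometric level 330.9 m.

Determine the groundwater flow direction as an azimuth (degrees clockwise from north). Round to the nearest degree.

057°

Taking P-1 as reference: P-2−P-1 = (95, -5, -0.8); P-3−P-1 = (-180, 170, +0.6).
Determinant of the coordinate differences = 95·170 − (-180)·(-5) = 15250.
∂h/∂x = [(-0.8)·170 − (+0.6)·(-5)] / 15250 = -0.008721
∂h/∂y = [95·(+0.6) − (-180)·(-0.8)] / 15250 = -0.005705
Flow direction (−∇h) has components (+0.008721 E, +0.005705 N).
Azimuth = atan2(E, N) = atan2(+0.008721, +0.005705) = 56.8° ≈ 057°.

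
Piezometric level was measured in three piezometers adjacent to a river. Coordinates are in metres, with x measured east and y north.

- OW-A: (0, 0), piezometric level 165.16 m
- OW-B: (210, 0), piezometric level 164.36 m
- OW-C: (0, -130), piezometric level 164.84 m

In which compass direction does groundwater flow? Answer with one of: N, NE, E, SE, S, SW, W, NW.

∂h/∂x = (164.36 − 165.16) / (210 − 0) = -0.003810
∂h/∂y = (164.84 − 165.16) / (-130 − 0) = +0.002462
Flow = −∇h = (+0.003810 east, -0.002462 north), which points southeast.

SE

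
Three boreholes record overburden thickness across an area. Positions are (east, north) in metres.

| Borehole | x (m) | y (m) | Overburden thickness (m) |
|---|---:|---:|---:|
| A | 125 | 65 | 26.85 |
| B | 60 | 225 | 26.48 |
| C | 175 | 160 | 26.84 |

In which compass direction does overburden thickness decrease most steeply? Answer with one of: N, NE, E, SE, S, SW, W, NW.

NW

With d = a·x + b·y + c and A as origin, the differences give:
  (-65)·a + 160·b = -0.37
  50·a + 95·b = -0.01
Eliminate b (×95 and ×160, subtract): -14175·a = -33.550 → a = ∂d/∂x = +0.002367
Back-substitute: b = ∂d/∂y = -0.001351.
Steepest decrease is along −∇f = (-0.002367 E, +0.001351 N) → northwest.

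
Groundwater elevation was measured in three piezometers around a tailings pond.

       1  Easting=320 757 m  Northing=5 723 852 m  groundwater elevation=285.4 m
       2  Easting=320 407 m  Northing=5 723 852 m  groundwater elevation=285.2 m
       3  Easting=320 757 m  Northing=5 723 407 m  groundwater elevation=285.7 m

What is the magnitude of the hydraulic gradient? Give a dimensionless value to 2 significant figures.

0.00088

∂h/∂x = (285.2 − 285.4) / (320407 − 320757) = +0.0005714
∂h/∂y = (285.7 − 285.4) / (5723407 − 5723852) = -0.0006742
|∇h| = √(0.0005714² + -0.0006742²) = 0.0008838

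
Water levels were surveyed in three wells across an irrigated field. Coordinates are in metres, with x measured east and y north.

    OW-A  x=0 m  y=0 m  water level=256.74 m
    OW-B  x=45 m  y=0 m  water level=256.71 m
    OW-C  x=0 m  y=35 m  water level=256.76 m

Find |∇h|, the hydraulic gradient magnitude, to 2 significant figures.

∂h/∂x = (256.71 − 256.74) / (45 − 0) = -0.0006667
∂h/∂y = (256.76 − 256.74) / (35 − 0) = +0.0005714
|∇h| = √(-0.0006667² + 0.0005714²) = 0.0008781

0.00088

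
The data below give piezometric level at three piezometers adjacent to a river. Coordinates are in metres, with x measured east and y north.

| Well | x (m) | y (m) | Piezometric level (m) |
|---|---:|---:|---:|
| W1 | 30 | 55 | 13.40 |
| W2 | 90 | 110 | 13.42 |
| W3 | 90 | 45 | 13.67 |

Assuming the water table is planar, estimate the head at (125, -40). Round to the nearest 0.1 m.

14.1 m

Three-point gradient (reference W1): Δ to W2 = (60, 55, +0.02), Δ to W3 = (60, -10, +0.27).
∂h/∂x = +0.003859, ∂h/∂y = -0.003846 (det = -3900).
h(125, -40) = 13.40 + (+0.003859)·(95) + (-0.003846)·(-95) = 13.40 +0.367 +0.365 = 14.132 m.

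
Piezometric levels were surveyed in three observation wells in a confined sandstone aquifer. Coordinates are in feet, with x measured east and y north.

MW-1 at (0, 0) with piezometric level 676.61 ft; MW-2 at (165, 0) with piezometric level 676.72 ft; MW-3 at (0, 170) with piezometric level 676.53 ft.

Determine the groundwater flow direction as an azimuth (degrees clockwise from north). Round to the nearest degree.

∂h/∂x = (676.72 − 676.61) / (165 − 0) = +0.0006667
∂h/∂y = (676.53 − 676.61) / (170 − 0) = -0.0004706
Flow direction (−∇h) has components (-0.0006667 E, +0.0004706 N).
Azimuth = atan2(E, N) = atan2(-0.0006667, +0.0004706) = 305.2° ≈ 305°.

305°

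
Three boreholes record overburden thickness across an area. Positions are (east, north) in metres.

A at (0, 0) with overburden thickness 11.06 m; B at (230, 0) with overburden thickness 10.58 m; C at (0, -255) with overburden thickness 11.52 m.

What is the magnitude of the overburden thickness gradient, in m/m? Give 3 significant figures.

0.00276 m/m

∂d/∂x = (10.58 − 11.06) / (230 − 0) = -0.002087
∂d/∂y = (11.52 − 11.06) / (-255 − 0) = -0.001804
|∇f| = √(-0.002087² + -0.001804²) = 0.002759 m/m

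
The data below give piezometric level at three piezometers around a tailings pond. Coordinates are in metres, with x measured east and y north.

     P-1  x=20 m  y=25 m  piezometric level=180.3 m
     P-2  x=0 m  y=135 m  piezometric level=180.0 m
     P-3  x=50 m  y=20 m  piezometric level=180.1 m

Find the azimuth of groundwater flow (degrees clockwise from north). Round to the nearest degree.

061°

With h = a·x + b·y + c and P-1 as origin, the differences give:
  (-20)·a + 110·b = -0.3
  30·a + (-5)·b = -0.2
Eliminate b (×(-5) and ×110, subtract): -3200·a = 23.50 → a = ∂h/∂x = -0.007344
Back-substitute: b = ∂h/∂y = -0.004063.
Flow direction (−∇h) has components (+0.007344 E, +0.004063 N).
Azimuth = atan2(E, N) = atan2(+0.007344, +0.004063) = 61.0° ≈ 061°.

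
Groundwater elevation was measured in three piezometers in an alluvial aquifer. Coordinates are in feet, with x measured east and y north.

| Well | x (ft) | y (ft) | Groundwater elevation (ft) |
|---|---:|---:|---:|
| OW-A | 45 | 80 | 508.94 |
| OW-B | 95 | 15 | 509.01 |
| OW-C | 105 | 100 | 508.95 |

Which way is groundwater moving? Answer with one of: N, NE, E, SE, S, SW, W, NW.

NW

Taking OW-A as reference: OW-B−OW-A = (50, -65, +0.07); OW-C−OW-A = (60, 20, +0.01).
Determinant of the coordinate differences = 50·20 − 60·(-65) = 4900.
∂h/∂x = [(+0.07)·20 − (+0.01)·(-65)] / 4900 = +0.0004184
∂h/∂y = [50·(+0.01) − 60·(+0.07)] / 4900 = -0.0007551
Flow = −∇h = (-0.0004184 east, +0.0007551 north), which points northwest.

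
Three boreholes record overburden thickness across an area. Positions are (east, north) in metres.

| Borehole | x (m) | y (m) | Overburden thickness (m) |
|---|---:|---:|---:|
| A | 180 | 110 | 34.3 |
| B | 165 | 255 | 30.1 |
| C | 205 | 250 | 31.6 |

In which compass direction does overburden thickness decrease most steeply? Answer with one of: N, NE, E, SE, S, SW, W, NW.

NW

With d = a·x + b·y + c and A as origin, the differences give:
  (-15)·a + 145·b = -4.2
  25·a + 140·b = -2.7
Eliminate b (×140 and ×145, subtract): -5725·a = -196.50 → a = ∂d/∂x = +0.03432
Back-substitute: b = ∂d/∂y = -0.02541.
Steepest decrease is along −∇f = (-0.03432 E, +0.02541 N) → northwest.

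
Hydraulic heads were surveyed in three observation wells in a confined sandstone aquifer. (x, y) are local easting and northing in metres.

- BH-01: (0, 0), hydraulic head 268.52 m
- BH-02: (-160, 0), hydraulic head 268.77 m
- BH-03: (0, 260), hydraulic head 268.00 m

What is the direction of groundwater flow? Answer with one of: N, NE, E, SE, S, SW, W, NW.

∂h/∂x = (268.77 − 268.52) / (-160 − 0) = -0.001563
∂h/∂y = (268.00 − 268.52) / (260 − 0) = -0.002000
Flow = −∇h = (+0.001563 east, +0.002000 north), which points northeast.

NE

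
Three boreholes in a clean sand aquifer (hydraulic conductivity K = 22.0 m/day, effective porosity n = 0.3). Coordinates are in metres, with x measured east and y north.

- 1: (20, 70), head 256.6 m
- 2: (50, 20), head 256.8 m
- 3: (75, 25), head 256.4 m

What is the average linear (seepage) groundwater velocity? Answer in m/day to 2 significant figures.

With h = a·x + b·y + c and 1 as origin, the differences give:
  30·a + (-50)·b = +0.2
  55·a + (-45)·b = -0.2
Eliminate b (×(-45) and ×(-50), subtract): 1400·a = -19.00 → a = ∂h/∂x = -0.01357
Back-substitute: b = ∂h/∂y = -0.01214.
|∇h| = √(-0.01357² + -0.01214²) = 0.01821
Seepage velocity v = K·i/n = 22.0 × 0.01821 / 0.3 = 1.335 m/day.

1.3 m/day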